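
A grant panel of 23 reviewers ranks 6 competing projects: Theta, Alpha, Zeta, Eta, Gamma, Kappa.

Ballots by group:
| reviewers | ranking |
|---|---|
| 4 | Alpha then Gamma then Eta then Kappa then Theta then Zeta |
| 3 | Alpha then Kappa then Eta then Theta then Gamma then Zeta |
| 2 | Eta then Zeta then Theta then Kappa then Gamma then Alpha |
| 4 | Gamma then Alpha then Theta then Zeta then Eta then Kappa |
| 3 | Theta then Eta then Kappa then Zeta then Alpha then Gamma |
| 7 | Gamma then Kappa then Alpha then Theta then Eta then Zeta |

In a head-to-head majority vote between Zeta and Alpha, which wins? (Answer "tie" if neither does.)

Ballots ranking Zeta above Alpha: 2 + 3 = 5.
Ballots ranking Alpha above Zeta: 23 − 5 = 18.
Alpha wins the head-to-head 18–5.

Alpha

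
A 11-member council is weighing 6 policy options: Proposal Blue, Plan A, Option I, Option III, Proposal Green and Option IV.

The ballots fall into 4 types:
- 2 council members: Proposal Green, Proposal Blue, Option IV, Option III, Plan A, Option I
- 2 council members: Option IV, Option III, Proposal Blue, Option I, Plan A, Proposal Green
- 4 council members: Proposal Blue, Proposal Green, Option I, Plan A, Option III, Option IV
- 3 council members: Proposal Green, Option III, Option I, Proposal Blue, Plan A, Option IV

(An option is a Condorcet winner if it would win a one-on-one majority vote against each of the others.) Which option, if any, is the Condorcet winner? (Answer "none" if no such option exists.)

Proposal Blue

Head-to-head results (11 council members):
Proposal Blue vs Plan A: 2+2+4+3 = 11 for Proposal Blue, 0 for Plan A — Proposal Blue by 11–0.
Proposal Blue vs Option I: 2+2+4 = 8 for Proposal Blue, 3 for Option I — Proposal Blue by 8–3.
Proposal Blue vs Option III: Proposal Blue is ranked higher on 2+4 = 6 ballots, Option III on 5. Proposal Blue wins 6–5.
Proposal Blue vs Proposal Green: 6 to 5, Proposal Blue.
Proposal Blue vs Option IV: Proposal Blue is ranked higher on 2+4+3 = 9 ballots, Option IV on 2. Proposal Blue wins 9–2.
Plan A vs Option I: 2 for Plan A, 9 for Option I — Option I by 9–2.
Plan A vs Option III: 4 for Plan A, 7 for Option III — Option III by 7–4.
Plan A vs Proposal Green: Plan A is ranked higher on 2 ballots, Proposal Green on 9. Proposal Green wins 9–2.
Plan A vs Option IV: Plan A is ranked higher on 4+3 = 7 ballots, Option IV on 4. Plan A wins 7–4.
Option I vs Option III: 4 to 7, Option III.
Option I vs Proposal Green: 2 for Option I, 9 for Proposal Green — Proposal Green by 9–2.
Option I vs Option IV: Option I is ranked higher on 4+3 = 7 ballots, Option IV on 4. Option I wins 7–4.
Option III vs Proposal Green: 2 to 9, Proposal Green.
Option III vs Option IV: Option III is ranked higher on 4+3 = 7 ballots, Option IV on 4. Option III wins 7–4.
Proposal Green vs Option IV: 9 to 2, Proposal Green.
Proposal Blue wins every pairwise contest, so Proposal Blue is the Condorcet winner.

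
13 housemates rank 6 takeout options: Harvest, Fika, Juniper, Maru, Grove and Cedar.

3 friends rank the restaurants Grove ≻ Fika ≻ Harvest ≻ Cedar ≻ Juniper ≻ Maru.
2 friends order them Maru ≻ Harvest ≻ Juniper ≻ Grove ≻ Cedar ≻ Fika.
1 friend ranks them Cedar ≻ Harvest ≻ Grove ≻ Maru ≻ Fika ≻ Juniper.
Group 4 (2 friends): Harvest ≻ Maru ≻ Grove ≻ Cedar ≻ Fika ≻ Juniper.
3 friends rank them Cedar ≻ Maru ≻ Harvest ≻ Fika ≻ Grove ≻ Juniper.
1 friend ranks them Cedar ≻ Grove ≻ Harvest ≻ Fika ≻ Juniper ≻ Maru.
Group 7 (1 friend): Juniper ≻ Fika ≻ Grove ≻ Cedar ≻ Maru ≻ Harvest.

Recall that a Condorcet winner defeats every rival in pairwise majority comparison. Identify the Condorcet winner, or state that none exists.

Harvest

Head-to-head results (13 friends):
Harvest–Fika: Harvest 9–4.
Harvest–Juniper: Harvest 12–1.
Harvest vs Maru: 3+1+2+1 = 7 for Harvest, 6 for Maru — Harvest by 7–6.
Harvest vs Grove: 2+1+2+3 = 8 for Harvest, 5 for Grove — Harvest by 8–5.
Harvest–Cedar: Harvest 7–6.
Fika vs Juniper: 3+1+2+3+1 = 10 for Fika, 3 for Juniper — Fika by 10–3.
Fika vs Maru: Fika is ranked higher on 3+1+1 = 5 ballots, Maru on 8. Maru wins 8–5.
Fika vs Grove: Grove wins 9–4.
Fika vs Cedar: Cedar wins 9–4.
Juniper vs Maru: Maru wins 8–5.
Juniper vs Grove: Juniper is ranked higher on 2+1 = 3 ballots, Grove on 10. Grove wins 10–3.
Juniper vs Cedar: Juniper is ranked higher on 2+1 = 3 ballots, Cedar on 10. Cedar wins 10–3.
Maru vs Grove: Maru wins 7–6.
Maru vs Cedar: Cedar, 9–4.
Grove vs Cedar: Grove is ranked higher on 3+2+2+1 = 8 ballots, Cedar on 5. Grove wins 8–5.
Only Harvest has no losses; Harvest is the Condorcet winner.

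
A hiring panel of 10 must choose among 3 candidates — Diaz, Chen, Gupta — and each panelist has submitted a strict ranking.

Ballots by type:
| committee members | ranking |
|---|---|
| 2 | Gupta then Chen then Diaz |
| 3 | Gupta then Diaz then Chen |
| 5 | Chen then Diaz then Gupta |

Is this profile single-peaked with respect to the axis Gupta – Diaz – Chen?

no

Axis positions: Gupta=1, Diaz=2, Chen=3.
Type 1: ranking walks positions 1-3-2; Chen is ranked above Diaz even though Diaz lies between Chen and the peak Gupta on the axis — preferences dip and rise again. Not single-peaked.
Type 2 (peak Gupta at position 1): ranking walks positions 1-2-3, expanding outward from the peak — single-peaked.
Type 3 (peak Chen at position 3): ranking walks positions 3-2-1, expanding outward from the peak — single-peaked.
Type 1 violates single-peakedness, so the profile is not single-peaked on this axis.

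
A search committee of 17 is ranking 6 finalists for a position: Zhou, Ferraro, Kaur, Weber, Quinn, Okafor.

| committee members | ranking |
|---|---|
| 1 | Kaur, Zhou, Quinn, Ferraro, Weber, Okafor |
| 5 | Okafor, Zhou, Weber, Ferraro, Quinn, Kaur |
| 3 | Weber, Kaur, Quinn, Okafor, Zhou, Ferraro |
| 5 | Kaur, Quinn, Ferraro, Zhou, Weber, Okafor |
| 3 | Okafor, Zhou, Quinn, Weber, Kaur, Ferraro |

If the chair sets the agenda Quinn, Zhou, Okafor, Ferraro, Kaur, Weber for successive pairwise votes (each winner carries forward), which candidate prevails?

Round 1: Quinn vs Zhou — 8–9, Zhou advances.
Round 2: Zhou vs Okafor — 6–11, Okafor advances.
Round 3: Okafor vs Ferraro — 11–6, Okafor advances.
Round 4: Okafor vs Kaur — 8–9, Kaur advances.
Round 5: Kaur vs Weber — 6–11, Weber advances.
Weber survives the agenda.

Weber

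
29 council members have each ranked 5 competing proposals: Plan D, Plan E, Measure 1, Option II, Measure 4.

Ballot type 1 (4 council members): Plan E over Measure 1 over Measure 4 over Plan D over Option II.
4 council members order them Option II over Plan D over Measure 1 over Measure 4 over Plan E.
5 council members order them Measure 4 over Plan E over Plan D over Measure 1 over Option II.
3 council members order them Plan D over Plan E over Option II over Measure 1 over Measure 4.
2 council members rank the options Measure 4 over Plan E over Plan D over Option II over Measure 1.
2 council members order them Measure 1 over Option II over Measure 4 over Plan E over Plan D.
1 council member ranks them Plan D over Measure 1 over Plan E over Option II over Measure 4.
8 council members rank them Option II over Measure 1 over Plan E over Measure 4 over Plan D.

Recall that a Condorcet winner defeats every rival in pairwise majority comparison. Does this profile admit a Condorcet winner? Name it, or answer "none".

Check each pair by majority over 29 ballots:
Plan D vs Plan E: 4+3+1 = 8 for Plan D, 21 for Plan E — Plan E by 21–8.
Plan D vs Measure 1: Plan D preferred on 4+5+3+2+1 = 15 ballots; Plan D wins 15–14.
Plan D vs Option II: 15 to 14, Plan D.
Plan D vs Measure 4: 8 to 21, Measure 4.
Plan E vs Measure 1: 4+5+3+2 = 14 for Plan E, 15 for Measure 1 — Measure 1 by 15–14.
Plan E vs Option II: Plan E preferred on 4+5+3+2+1 = 15 ballots; Plan E wins 15–14.
Plan E vs Measure 4: Plan E is ranked higher on 4+3+1+8 = 16 ballots, Measure 4 on 13. Plan E wins 16–13.
Measure 1 vs Option II: Measure 1 preferred on 4+5+2+1 = 12 ballots; Option II wins 17–12.
Measure 1 vs Measure 4: Measure 1 preferred on 4+4+3+2+1+8 = 22 ballots; Measure 1 wins 22–7.
Option II vs Measure 4: Option II is ranked higher on 4+3+2+1+8 = 18 ballots, Measure 4 on 11. Option II wins 18–11.
Each option drops at least one matchup (Plan D loses to Plan E; Plan E loses to Measure 1; Measure 1 loses to Plan D; Option II loses to Plan D; Measure 4 loses to Plan E); the cycle Plan D beats Measure 1 beats Plan E beats Plan D rules out a Condorcet winner.

none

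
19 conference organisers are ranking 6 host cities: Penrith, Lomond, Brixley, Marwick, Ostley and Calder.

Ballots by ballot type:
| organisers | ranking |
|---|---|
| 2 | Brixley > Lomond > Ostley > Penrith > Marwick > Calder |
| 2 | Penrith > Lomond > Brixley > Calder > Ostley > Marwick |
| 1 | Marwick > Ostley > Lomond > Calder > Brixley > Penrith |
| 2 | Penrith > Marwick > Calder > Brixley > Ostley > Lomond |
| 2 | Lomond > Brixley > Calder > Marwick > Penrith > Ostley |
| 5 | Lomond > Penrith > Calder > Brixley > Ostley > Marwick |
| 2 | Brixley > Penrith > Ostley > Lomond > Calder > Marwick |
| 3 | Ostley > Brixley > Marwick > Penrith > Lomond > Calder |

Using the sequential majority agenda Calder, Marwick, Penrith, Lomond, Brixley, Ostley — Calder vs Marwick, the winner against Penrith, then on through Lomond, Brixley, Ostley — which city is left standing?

Round 1: Calder vs Marwick — 11–8, Calder advances.
Round 2: Calder vs Penrith — 3–16, Penrith advances.
Round 3: Penrith vs Lomond — 9–10, Lomond advances.
Round 4: Lomond vs Brixley — 10–9, Lomond advances.
Round 5: Lomond vs Ostley — 11–8, Lomond advances.
The agenda winner is Lomond.

Lomond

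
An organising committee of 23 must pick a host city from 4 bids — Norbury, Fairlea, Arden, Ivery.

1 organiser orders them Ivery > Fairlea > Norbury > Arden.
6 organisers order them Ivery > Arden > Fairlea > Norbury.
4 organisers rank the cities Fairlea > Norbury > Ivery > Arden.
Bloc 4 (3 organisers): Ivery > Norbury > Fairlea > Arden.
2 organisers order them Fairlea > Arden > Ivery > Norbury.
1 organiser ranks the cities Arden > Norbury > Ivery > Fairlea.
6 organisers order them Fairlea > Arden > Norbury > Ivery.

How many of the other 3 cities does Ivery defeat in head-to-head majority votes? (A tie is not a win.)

2

Ivery against each rival (23 organisers):
Ivery vs Norbury: Ivery wins 12–11.
Ivery vs Fairlea: Ivery preferred on 1+6+3+1 = 11 ballots; Fairlea wins 12–11.
Ivery vs Arden: Ivery, 14–9.
Ivery beats Norbury, Arden; loses to Fairlea — 2 pairwise wins.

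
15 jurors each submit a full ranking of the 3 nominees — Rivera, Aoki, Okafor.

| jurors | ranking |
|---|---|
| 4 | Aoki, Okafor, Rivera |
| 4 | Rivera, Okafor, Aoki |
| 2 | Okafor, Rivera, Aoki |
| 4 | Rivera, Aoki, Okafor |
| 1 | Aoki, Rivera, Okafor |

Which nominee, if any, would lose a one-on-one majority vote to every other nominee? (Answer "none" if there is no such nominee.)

Head-to-head results (15 jurors):
Rivera–Aoki: Rivera 10–5.
Rivera–Okafor: Rivera 9–6.
Aoki vs Okafor: 4+4+1 = 9 for Aoki, 6 for Okafor — Aoki by 9–6.
Okafor is beaten in every head-to-head and is the Condorcet loser.

Okafor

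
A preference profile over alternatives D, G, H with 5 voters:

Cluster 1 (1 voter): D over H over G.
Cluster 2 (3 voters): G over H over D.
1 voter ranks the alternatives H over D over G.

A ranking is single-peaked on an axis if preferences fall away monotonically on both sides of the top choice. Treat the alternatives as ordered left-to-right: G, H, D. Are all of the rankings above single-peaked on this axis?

Axis positions: G=1, H=2, D=3.
Cluster 1 (peak D at position 3): ranking walks positions 3-2-1, expanding outward from the peak — single-peaked.
Cluster 2 (peak G at position 1): ranking walks positions 1-2-3, expanding outward from the peak — single-peaked.
Cluster 3 (peak H at position 2): ranking walks positions 2-3-1, expanding outward from the peak — single-peaked.
Every ranking is single-peaked on this axis.

yes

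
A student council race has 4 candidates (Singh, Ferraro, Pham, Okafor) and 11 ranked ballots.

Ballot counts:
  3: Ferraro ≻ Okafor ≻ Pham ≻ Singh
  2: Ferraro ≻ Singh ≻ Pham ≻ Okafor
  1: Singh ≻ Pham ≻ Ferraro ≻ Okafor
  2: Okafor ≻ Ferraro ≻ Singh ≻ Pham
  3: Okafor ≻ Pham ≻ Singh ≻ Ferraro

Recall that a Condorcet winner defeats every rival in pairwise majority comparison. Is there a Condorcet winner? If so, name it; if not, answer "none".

Ferraro

Pairwise majorities:
Singh vs Ferraro: Ferraro, 7–4.
Singh vs Pham: Pham wins 6–5.
Singh–Okafor: Okafor 8–3.
Ferraro vs Pham: Ferraro wins 7–4.
Ferraro–Okafor: Ferraro 6–5.
Pham vs Okafor: Okafor, 8–3.
Only Ferraro has no losses; Ferraro is the Condorcet winner.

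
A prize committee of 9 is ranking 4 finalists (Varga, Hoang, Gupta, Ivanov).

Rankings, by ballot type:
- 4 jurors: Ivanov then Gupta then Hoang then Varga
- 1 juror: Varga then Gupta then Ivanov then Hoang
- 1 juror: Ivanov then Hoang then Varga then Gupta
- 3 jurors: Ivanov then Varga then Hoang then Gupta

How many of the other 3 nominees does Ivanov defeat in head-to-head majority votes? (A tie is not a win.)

3

Ivanov against each rival (9 jurors):
Ivanov vs Varga: Ivanov wins 8–1.
Ivanov vs Hoang: 9 to 0, Ivanov.
Ivanov vs Gupta: Ivanov wins 8–1.
Ivanov beats Varga, Hoang, Gupta — 3 pairwise wins.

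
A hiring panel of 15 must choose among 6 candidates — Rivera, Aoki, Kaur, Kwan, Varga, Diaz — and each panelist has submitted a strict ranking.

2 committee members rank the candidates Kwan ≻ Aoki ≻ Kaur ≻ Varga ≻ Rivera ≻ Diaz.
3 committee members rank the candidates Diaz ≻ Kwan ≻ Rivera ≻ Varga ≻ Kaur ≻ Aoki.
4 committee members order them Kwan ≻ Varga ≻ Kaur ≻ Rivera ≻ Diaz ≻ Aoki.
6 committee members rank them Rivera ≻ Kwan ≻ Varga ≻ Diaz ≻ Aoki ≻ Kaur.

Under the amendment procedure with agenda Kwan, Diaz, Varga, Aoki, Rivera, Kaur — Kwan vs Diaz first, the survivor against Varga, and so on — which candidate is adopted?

Kwan

Round 1: Kwan vs Diaz — 12–3, Kwan advances.
Round 2: Kwan vs Varga — 15–0, Kwan advances.
Round 3: Kwan vs Aoki — 15–0, Kwan advances.
Round 4: Kwan vs Rivera — 9–6, Kwan advances.
Round 5: Kwan vs Kaur — 15–0, Kwan advances.
The agenda winner is Kwan.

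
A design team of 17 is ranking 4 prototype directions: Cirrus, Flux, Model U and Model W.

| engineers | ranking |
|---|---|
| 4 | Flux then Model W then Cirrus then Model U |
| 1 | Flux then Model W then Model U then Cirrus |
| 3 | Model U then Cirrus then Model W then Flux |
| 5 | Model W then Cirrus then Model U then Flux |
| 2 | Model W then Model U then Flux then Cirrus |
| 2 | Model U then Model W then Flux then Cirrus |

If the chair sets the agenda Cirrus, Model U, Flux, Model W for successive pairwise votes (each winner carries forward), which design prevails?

Model W

Round 1: Cirrus vs Model U — 9–8, Cirrus advances.
Round 2: Cirrus vs Flux — 8–9, Flux advances.
Round 3: Flux vs Model W — 5–12, Model W advances.
The agenda winner is Model W.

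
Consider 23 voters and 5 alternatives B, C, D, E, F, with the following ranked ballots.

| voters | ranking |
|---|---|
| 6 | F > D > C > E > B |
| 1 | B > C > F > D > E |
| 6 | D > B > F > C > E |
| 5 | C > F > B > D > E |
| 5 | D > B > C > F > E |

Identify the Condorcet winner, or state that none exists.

none

Check each pair by majority over 23 ballots:
B vs C: 12 to 11, B.
B vs D: 6 to 17, D.
B vs E: B preferred on 1+6+5+5 = 17 ballots; B wins 17–6.
B vs F: 12 to 11, B.
C vs D: 6 to 17, D.
C vs E: C preferred on 6+1+6+5+5 = 23 ballots; C wins 23–0.
C vs F: C is ranked higher on 1+5+5 = 11 ballots, F on 12. F wins 12–11.
D vs E: 6+1+6+5+5 = 23 for D, 0 for E — D by 23–0.
D vs F: 11 to 12, F.
E vs F: E preferred on 0 ballots; F wins 23–0.
Each alternative drops at least one matchup (B loses to D; C loses to B; D loses to F; E loses to B; F loses to B); the cycle B beats F beats D beats B rules out a Condorcet winner.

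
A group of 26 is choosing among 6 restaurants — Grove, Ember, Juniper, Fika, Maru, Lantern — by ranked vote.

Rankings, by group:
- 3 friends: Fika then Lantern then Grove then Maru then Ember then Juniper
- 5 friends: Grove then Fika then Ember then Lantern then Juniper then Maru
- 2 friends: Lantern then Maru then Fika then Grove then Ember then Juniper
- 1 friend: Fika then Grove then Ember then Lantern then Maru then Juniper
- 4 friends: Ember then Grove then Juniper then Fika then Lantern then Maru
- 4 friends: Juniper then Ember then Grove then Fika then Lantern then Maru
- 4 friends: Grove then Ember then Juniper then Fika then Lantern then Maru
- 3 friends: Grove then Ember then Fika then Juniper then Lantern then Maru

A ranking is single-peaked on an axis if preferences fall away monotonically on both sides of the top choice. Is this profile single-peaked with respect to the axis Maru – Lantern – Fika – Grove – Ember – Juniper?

yes

Axis positions: Maru=1, Lantern=2, Fika=3, Grove=4, Ember=5, Juniper=6.
Group 1 (peak Fika at position 3): ranking walks positions 3-2-4-1-5-6, expanding outward from the peak — single-peaked.
Group 2 (peak Grove at position 4): ranking walks positions 4-3-5-2-6-1, expanding outward from the peak — single-peaked.
Group 3 (peak Lantern at position 2): ranking walks positions 2-1-3-4-5-6, expanding outward from the peak — single-peaked.
Group 4 (peak Fika at position 3): ranking walks positions 3-4-5-2-1-6, expanding outward from the peak — single-peaked.
Group 5 (peak Ember at position 5): ranking walks positions 5-4-6-3-2-1, expanding outward from the peak — single-peaked.
Group 6 (peak Juniper at position 6): ranking walks positions 6-5-4-3-2-1, expanding outward from the peak — single-peaked.
Group 7 (peak Grove at position 4): ranking walks positions 4-5-6-3-2-1, expanding outward from the peak — single-peaked.
Group 8 (peak Grove at position 4): ranking walks positions 4-5-3-6-2-1, expanding outward from the peak — single-peaked.
Every ranking is single-peaked on this axis.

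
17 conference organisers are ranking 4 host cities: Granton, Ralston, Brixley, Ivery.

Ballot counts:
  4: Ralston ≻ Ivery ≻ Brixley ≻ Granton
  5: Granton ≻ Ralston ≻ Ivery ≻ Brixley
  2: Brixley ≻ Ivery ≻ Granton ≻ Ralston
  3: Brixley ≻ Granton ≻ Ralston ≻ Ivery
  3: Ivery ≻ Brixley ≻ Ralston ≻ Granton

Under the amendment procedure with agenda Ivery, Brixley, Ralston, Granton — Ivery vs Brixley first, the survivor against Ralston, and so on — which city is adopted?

Granton

Round 1: Ivery vs Brixley — 12–5, Ivery advances.
Round 2: Ivery vs Ralston — 5–12, Ralston advances.
Round 3: Ralston vs Granton — 7–10, Granton advances.
The agenda winner is Granton.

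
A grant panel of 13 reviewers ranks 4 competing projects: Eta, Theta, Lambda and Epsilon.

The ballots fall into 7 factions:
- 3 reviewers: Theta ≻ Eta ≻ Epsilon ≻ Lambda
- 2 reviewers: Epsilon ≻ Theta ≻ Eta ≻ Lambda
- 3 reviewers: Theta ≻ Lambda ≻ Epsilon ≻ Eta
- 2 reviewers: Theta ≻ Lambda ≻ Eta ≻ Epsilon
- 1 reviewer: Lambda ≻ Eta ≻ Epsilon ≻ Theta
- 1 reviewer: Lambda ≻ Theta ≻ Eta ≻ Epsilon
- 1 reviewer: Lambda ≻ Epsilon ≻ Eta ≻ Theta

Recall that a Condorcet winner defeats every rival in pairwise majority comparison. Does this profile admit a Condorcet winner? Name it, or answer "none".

Check each pair by majority over 13 ballots:
Eta vs Theta: Eta preferred on 1+1 = 2 ballots; Theta wins 11–2.
Eta vs Lambda: 3+2 = 5 for Eta, 8 for Lambda — Lambda by 8–5.
Eta vs Epsilon: Eta is ranked higher on 3+2+1+1 = 7 ballots, Epsilon on 6. Eta wins 7–6.
Theta vs Lambda: Theta is ranked higher on 3+2+3+2 = 10 ballots, Lambda on 3. Theta wins 10–3.
Theta vs Epsilon: Theta is ranked higher on 3+3+2+1 = 9 ballots, Epsilon on 4. Theta wins 9–4.
Lambda vs Epsilon: Lambda wins 8–5.
Theta beats each of Eta, Lambda, Epsilon — Theta is the Condorcet winner.

Theta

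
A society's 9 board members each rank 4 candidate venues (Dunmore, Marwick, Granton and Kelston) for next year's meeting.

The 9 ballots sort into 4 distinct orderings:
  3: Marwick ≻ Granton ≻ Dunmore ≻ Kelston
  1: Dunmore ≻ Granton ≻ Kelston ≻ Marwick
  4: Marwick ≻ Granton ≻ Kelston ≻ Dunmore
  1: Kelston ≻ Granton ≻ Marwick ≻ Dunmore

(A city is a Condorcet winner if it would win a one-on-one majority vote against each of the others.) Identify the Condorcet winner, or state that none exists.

Head-to-head results (9 organisers):
Dunmore vs Marwick: Marwick, 8–1.
Dunmore vs Granton: Granton wins 8–1.
Dunmore–Kelston: Kelston 5–4.
Marwick–Granton: Marwick 7–2.
Marwick vs Kelston: Marwick wins 7–2.
Granton vs Kelston: Granton wins 8–1.
Marwick wins every pairwise contest, so Marwick is the Condorcet winner.

Marwick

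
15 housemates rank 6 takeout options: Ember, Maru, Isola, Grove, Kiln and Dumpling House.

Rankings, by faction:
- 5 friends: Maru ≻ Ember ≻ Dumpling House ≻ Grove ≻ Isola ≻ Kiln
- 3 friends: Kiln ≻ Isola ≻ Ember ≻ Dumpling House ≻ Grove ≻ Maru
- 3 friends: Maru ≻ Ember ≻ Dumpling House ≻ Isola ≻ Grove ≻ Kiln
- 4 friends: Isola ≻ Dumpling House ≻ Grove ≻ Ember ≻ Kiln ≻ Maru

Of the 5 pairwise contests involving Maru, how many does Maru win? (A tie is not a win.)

Maru against each rival (15 friends):
Maru vs Ember: Maru, 8–7.
Maru vs Isola: Maru, 8–7.
Maru vs Grove: Maru, 8–7.
Maru vs Kiln: Maru, 8–7.
Maru vs Dumpling House: Maru, 8–7.
Maru beats Ember, Isola, Grove, Kiln, Dumpling House — 5 pairwise wins.

5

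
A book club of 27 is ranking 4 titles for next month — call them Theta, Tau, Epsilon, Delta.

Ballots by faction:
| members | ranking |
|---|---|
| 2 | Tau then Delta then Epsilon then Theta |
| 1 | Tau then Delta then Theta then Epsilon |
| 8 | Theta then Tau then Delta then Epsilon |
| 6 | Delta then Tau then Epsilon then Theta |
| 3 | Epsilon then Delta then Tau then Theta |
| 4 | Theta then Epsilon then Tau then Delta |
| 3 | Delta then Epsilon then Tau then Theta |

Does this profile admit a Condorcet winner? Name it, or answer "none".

Tau

Head-to-head results (27 members):
Theta vs Tau: 8+4 = 12 for Theta, 15 for Tau — Tau by 15–12.
Theta vs Epsilon: Theta is ranked higher on 1+8+4 = 13 ballots, Epsilon on 14. Epsilon wins 14–13.
Theta vs Delta: 8+4 = 12 for Theta, 15 for Delta — Delta by 15–12.
Tau vs Epsilon: 17 to 10, Tau.
Tau vs Delta: Tau is ranked higher on 2+1+8+4 = 15 ballots, Delta on 12. Tau wins 15–12.
Epsilon vs Delta: Epsilon preferred on 3+4 = 7 ballots; Delta wins 20–7.
Tau defeats every rival head-to-head and is the Condorcet winner.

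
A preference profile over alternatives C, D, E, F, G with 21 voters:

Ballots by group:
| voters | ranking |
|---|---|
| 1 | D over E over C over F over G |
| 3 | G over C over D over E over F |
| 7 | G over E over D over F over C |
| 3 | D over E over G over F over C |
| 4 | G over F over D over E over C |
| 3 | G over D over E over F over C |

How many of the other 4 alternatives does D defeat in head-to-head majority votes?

3

D against each rival (21 voters):
D vs C: D wins 18–3.
D–E: D 14–7.
D vs F: D wins 17–4.
D vs G: G, 17–4.
D beats C, E, F; loses to G — 3 pairwise wins.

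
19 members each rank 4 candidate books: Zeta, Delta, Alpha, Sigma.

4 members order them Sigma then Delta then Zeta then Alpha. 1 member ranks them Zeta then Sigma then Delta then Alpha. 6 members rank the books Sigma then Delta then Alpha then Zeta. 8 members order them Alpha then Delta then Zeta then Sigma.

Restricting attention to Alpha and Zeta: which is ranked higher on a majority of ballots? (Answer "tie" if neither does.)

Alpha

Ballots ranking Alpha above Zeta: 6 + 8 = 14.
Ballots ranking Zeta above Alpha: 19 − 14 = 5.
Alpha wins the head-to-head 14–5.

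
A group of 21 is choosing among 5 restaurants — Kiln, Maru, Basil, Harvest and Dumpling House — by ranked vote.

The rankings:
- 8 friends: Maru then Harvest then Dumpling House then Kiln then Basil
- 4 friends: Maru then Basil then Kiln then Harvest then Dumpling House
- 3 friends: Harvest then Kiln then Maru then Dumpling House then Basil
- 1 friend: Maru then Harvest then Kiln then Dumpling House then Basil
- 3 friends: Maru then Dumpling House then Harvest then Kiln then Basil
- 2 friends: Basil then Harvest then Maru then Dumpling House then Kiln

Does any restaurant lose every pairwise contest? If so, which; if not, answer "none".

Head-to-head results (21 friends):
Kiln vs Maru: Kiln preferred on 3 ballots; Maru wins 18–3.
Kiln vs Basil: Kiln is ranked higher on 8+3+1+3 = 15 ballots, Basil on 6. Kiln wins 15–6.
Kiln vs Harvest: 4 to 17, Harvest.
Kiln vs Dumpling House: Dumpling House wins 13–8.
Maru vs Basil: Maru, 19–2.
Maru vs Harvest: 16 to 5, Maru.
Maru vs Dumpling House: Maru is ranked higher on 8+4+3+1+3+2 = 21 ballots, Dumpling House on 0. Maru wins 21–0.
Basil vs Harvest: 6 to 15, Harvest.
Basil vs Dumpling House: Dumpling House, 15–6.
Harvest–Dumpling House: Harvest 18–3.
Only Basil has no wins; Basil is the Condorcet loser.

Basil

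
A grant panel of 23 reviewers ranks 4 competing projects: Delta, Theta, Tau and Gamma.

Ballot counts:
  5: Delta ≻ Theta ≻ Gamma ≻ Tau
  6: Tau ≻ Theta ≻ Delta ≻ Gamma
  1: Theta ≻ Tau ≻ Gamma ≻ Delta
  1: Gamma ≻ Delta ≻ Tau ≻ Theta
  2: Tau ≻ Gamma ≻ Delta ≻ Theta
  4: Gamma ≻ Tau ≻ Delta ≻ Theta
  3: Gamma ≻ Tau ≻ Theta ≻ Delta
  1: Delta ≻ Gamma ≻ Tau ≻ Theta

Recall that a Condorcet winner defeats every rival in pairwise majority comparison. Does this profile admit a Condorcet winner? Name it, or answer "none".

none

Head-to-head results (23 reviewers):
Delta–Theta: Delta 13–10.
Delta vs Tau: Tau wins 16–7.
Delta–Gamma: Delta 12–11.
Theta vs Tau: 6 to 17, Tau.
Theta vs Gamma: 12 to 11, Theta.
Tau–Gamma: Gamma 14–9.
No project is unbeaten: Delta loses to Tau; Theta loses to Delta; Tau loses to Gamma; Gamma loses to Delta. In particular Delta beats Gamma beats Tau beats Delta is a majority cycle — no Condorcet winner exists.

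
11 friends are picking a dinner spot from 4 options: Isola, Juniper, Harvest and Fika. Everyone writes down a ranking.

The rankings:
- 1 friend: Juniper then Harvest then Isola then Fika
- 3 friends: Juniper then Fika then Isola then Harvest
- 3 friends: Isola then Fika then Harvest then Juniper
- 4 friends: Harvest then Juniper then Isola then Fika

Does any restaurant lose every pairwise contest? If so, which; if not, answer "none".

none

Head-to-head results (11 friends):
Isola vs Juniper: Juniper wins 8–3.
Isola vs Harvest: Isola preferred on 3+3 = 6 ballots; Isola wins 6–5.
Isola vs Fika: Isola is ranked higher on 1+3+4 = 8 ballots, Fika on 3. Isola wins 8–3.
Juniper vs Harvest: Juniper preferred on 1+3 = 4 ballots; Harvest wins 7–4.
Juniper–Fika: Juniper 8–3.
Harvest–Fika: Fika 6–5.
Every restaurant wins at least one matchup (Isola beats Harvest; Juniper beats Isola; Harvest beats Juniper; Fika beats Harvest), so there is no Condorcet loser.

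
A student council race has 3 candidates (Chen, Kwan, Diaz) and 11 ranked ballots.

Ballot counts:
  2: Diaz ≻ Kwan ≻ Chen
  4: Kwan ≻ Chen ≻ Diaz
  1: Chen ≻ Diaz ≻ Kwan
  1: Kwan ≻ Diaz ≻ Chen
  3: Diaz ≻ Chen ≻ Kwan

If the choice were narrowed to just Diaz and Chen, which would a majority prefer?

Diaz

Ballots ranking Diaz above Chen: 2 + 1 + 3 = 6.
Ballots ranking Chen above Diaz: 11 − 6 = 5.
Diaz wins the head-to-head 6–5.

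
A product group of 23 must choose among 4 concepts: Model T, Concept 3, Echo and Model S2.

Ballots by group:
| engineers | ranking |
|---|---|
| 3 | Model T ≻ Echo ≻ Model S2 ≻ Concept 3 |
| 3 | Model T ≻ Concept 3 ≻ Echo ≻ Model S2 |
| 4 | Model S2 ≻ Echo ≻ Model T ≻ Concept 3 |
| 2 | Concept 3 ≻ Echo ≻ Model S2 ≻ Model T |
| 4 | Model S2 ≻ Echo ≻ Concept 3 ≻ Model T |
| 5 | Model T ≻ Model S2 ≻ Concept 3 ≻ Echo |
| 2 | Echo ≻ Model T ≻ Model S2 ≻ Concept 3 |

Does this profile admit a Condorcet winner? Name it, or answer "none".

Head-to-head results (23 engineers):
Model T vs Concept 3: 17 to 6, Model T.
Model T vs Echo: 3+3+5 = 11 for Model T, 12 for Echo — Echo by 12–11.
Model T vs Model S2: 13 to 10, Model T.
Concept 3 vs Echo: 10 to 13, Echo.
Concept 3 vs Model S2: Concept 3 preferred on 3+2 = 5 ballots; Model S2 wins 18–5.
Echo vs Model S2: 10 to 13, Model S2.
Each design drops at least one matchup (Model T loses to Echo; Concept 3 loses to Model T; Echo loses to Model S2; Model S2 loses to Model T); the cycle Model T → Model S2 → Echo → Model T rules out a Condorcet winner.

none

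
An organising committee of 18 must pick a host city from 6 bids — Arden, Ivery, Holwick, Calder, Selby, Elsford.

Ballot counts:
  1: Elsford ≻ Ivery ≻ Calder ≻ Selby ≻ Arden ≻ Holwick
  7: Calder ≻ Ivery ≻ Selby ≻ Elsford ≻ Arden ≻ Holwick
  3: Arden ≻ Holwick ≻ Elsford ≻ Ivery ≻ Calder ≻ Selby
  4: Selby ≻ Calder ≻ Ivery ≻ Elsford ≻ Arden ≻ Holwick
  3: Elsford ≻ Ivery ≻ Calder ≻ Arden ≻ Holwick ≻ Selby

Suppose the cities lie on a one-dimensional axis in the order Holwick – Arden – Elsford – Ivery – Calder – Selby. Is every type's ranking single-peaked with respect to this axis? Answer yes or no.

yes

Axis positions: Holwick=1, Arden=2, Elsford=3, Ivery=4, Calder=5, Selby=6.
Type 1 (peak Elsford at position 3): ranking walks positions 3-4-5-6-2-1, expanding outward from the peak — single-peaked.
Type 2 (peak Calder at position 5): ranking walks positions 5-4-6-3-2-1, expanding outward from the peak — single-peaked.
Type 3 (peak Arden at position 2): ranking walks positions 2-1-3-4-5-6, expanding outward from the peak — single-peaked.
Type 4 (peak Selby at position 6): ranking walks positions 6-5-4-3-2-1, expanding outward from the peak — single-peaked.
Type 5 (peak Elsford at position 3): ranking walks positions 3-4-5-2-1-6, expanding outward from the peak — single-peaked.
Every ranking is single-peaked on this axis.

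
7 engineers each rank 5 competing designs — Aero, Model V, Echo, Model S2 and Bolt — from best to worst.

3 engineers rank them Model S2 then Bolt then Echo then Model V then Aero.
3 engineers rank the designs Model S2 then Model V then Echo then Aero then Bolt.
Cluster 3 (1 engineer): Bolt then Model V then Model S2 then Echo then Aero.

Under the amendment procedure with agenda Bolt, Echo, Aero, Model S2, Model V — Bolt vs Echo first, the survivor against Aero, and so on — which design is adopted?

Model S2

Round 1: Bolt vs Echo — 4–3, Bolt advances.
Round 2: Bolt vs Aero — 4–3, Bolt advances.
Round 3: Bolt vs Model S2 — 1–6, Model S2 advances.
Round 4: Model S2 vs Model V — 6–1, Model S2 advances.
The agenda winner is Model S2.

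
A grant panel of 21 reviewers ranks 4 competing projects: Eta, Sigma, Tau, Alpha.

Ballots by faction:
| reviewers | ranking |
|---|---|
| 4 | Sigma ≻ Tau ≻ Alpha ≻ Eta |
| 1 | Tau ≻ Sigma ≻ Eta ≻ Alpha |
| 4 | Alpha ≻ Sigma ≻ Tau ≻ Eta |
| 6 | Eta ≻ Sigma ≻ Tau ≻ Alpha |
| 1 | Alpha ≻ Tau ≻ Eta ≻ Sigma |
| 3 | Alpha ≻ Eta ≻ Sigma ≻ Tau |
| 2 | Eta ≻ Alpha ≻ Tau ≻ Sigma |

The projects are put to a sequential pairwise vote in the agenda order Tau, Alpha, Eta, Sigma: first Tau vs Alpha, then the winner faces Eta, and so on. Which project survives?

Round 1: Tau vs Alpha — 11–10, Tau advances.
Round 2: Tau vs Eta — 10–11, Eta advances.
Round 3: Eta vs Sigma — 12–9, Eta advances.
Eta survives the agenda.

Eta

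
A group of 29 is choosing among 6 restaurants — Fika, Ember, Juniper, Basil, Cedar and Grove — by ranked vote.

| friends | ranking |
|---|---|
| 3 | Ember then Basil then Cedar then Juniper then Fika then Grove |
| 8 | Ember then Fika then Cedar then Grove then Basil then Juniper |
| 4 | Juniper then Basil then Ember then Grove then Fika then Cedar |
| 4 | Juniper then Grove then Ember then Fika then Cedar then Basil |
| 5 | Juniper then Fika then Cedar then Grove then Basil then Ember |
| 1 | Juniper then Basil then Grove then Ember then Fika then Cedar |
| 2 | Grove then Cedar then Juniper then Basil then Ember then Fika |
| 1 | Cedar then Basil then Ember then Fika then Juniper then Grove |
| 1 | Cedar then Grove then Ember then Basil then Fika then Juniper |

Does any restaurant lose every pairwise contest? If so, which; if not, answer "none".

Pairwise majorities:
Fika vs Ember: Fika preferred on 5 ballots; Ember wins 24–5.
Fika vs Juniper: Juniper wins 19–10.
Fika vs Basil: Fika wins 17–12.
Fika vs Cedar: Fika wins 22–7.
Fika vs Grove: 17 to 12, Fika.
Ember–Juniper: Juniper 16–13.
Ember vs Basil: Ember preferred on 3+8+4+1 = 16 ballots; Ember wins 16–13.
Ember vs Cedar: Ember wins 20–9.
Ember vs Grove: Ember, 16–13.
Juniper vs Basil: Juniper wins 16–13.
Juniper–Cedar: Cedar 15–14.
Juniper vs Grove: Juniper wins 18–11.
Basil–Cedar: Cedar 21–8.
Basil vs Grove: Grove wins 20–9.
Cedar vs Grove: Cedar wins 18–11.
Only Basil has no wins; Basil is the Condorcet loser.

Basil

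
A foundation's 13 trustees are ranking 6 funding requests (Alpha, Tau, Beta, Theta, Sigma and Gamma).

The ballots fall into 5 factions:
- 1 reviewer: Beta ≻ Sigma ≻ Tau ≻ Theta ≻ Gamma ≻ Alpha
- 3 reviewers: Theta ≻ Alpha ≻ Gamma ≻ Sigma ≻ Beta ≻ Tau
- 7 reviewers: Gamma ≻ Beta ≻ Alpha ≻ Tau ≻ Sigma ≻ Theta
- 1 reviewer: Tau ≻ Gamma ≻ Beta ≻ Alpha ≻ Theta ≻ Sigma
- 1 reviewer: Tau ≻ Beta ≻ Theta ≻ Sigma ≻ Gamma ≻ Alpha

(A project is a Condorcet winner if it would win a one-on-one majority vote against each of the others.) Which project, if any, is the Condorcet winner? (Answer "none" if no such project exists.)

Check each pair by majority over 13 ballots:
Alpha vs Tau: 3+7 = 10 for Alpha, 3 for Tau — Alpha by 10–3.
Alpha vs Beta: 3 to 10, Beta.
Alpha vs Theta: Alpha is ranked higher on 7+1 = 8 ballots, Theta on 5. Alpha wins 8–5.
Alpha vs Sigma: 3+7+1 = 11 for Alpha, 2 for Sigma — Alpha by 11–2.
Alpha vs Gamma: 3 to 10, Gamma.
Tau vs Beta: Tau preferred on 1+1 = 2 ballots; Beta wins 11–2.
Tau vs Theta: 10 to 3, Tau.
Tau vs Sigma: Tau is ranked higher on 7+1+1 = 9 ballots, Sigma on 4. Tau wins 9–4.
Tau vs Gamma: Tau preferred on 1+1+1 = 3 ballots; Gamma wins 10–3.
Beta vs Theta: 1+7+1+1 = 10 for Beta, 3 for Theta — Beta by 10–3.
Beta vs Sigma: Beta is ranked higher on 1+7+1+1 = 10 ballots, Sigma on 3. Beta wins 10–3.
Beta vs Gamma: Beta preferred on 1+1 = 2 ballots; Gamma wins 11–2.
Theta vs Sigma: 3+1+1 = 5 for Theta, 8 for Sigma — Sigma by 8–5.
Theta vs Gamma: 1+3+1 = 5 for Theta, 8 for Gamma — Gamma by 8–5.
Sigma vs Gamma: 2 to 11, Gamma.
Gamma wins every pairwise contest, so Gamma is the Condorcet winner.

Gamma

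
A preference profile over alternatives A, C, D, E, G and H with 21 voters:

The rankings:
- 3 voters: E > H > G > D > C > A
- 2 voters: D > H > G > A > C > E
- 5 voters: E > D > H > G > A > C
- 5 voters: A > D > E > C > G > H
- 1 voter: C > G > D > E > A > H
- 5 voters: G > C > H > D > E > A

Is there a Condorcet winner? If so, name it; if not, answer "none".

D

Head-to-head results (21 voters):
A–C: A 12–9.
A vs D: D wins 16–5.
A–E: E 14–7.
A vs G: G, 16–5.
A vs H: H wins 15–6.
C–D: D 15–6.
C vs E: E, 13–8.
C vs G: G, 15–6.
C vs H: C, 11–10.
D vs E: D wins 13–8.
D vs G: D wins 12–9.
D vs H: D, 13–8.
E vs G: E wins 13–8.
E vs H: E, 14–7.
G vs H: G, 11–10.
Only D has no losses; D is the Condorcet winner.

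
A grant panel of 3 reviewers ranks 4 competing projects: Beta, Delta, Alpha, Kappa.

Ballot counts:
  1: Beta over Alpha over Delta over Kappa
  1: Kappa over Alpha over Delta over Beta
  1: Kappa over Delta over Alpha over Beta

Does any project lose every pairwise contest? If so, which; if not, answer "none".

Pairwise majorities:
Beta vs Delta: 1 to 2, Delta.
Beta vs Alpha: Alpha, 2–1.
Beta vs Kappa: Beta is ranked higher on 1 ballot, Kappa on 2. Kappa wins 2–1.
Delta vs Alpha: 1 for Delta, 2 for Alpha — Alpha by 2–1.
Delta vs Kappa: Kappa wins 2–1.
Alpha vs Kappa: Kappa, 2–1.
Only Beta has no wins; Beta is the Condorcet loser.

Beta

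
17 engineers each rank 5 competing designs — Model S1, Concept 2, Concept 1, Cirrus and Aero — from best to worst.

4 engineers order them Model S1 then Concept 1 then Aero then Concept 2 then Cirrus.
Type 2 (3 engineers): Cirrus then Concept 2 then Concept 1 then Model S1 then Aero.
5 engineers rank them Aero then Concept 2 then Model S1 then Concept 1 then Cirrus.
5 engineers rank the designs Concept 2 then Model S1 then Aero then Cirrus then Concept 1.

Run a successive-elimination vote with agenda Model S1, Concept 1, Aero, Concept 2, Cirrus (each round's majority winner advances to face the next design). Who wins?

Concept 2

Round 1: Model S1 vs Concept 1 — 14–3, Model S1 advances.
Round 2: Model S1 vs Aero — 12–5, Model S1 advances.
Round 3: Model S1 vs Concept 2 — 4–13, Concept 2 advances.
Round 4: Concept 2 vs Cirrus — 14–3, Concept 2 advances.
The agenda winner is Concept 2.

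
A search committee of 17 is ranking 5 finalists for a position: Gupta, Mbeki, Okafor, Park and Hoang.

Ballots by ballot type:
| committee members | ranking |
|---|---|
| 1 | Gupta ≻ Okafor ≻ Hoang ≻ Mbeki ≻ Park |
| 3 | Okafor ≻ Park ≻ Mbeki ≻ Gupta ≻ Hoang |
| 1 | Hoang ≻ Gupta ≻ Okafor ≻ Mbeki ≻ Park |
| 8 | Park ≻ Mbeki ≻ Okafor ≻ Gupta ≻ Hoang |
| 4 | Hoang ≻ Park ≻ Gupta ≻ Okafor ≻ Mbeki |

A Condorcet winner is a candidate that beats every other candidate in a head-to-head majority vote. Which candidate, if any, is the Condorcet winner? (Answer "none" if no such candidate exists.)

Head-to-head results (17 committee members):
Gupta vs Mbeki: 6 to 11, Mbeki.
Gupta vs Okafor: Gupta preferred on 1+1+4 = 6 ballots; Okafor wins 11–6.
Gupta vs Park: Gupta is ranked higher on 1+1 = 2 ballots, Park on 15. Park wins 15–2.
Gupta vs Hoang: Gupta is ranked higher on 1+3+8 = 12 ballots, Hoang on 5. Gupta wins 12–5.
Mbeki vs Okafor: 8 to 9, Okafor.
Mbeki vs Park: Mbeki is ranked higher on 1+1 = 2 ballots, Park on 15. Park wins 15–2.
Mbeki vs Hoang: 11 to 6, Mbeki.
Okafor vs Park: 5 to 12, Park.
Okafor vs Hoang: Okafor preferred on 1+3+8 = 12 ballots; Okafor wins 12–5.
Park vs Hoang: 11 to 6, Park.
Park wins every pairwise contest, so Park is the Condorcet winner.

Park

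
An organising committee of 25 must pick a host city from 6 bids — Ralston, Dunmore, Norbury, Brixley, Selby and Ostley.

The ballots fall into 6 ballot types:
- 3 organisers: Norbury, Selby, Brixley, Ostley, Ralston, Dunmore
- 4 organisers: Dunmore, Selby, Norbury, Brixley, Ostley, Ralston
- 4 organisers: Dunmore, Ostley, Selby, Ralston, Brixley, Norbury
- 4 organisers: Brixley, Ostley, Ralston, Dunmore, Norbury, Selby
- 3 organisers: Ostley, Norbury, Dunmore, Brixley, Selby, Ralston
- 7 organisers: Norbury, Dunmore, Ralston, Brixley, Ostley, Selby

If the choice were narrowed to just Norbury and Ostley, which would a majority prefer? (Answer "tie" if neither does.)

Norbury

Ballots ranking Norbury above Ostley: 3 + 4 + 7 = 14.
Ballots ranking Ostley above Norbury: 25 − 14 = 11.
Norbury wins the head-to-head 14–11.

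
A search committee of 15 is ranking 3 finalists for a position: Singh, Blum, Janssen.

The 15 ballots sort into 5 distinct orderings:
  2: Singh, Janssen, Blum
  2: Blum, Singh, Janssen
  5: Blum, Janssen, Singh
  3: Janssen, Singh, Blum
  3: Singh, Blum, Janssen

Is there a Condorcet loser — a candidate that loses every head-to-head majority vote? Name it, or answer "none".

none

Head-to-head results (15 committee members):
Singh–Blum: Singh 8–7.
Singh vs Janssen: Singh preferred on 2+2+3 = 7 ballots; Janssen wins 8–7.
Blum vs Janssen: 2+5+3 = 10 for Blum, 5 for Janssen — Blum by 10–5.
Every candidate wins at least one matchup (Singh beats Blum; Blum beats Janssen; Janssen beats Singh), so there is no Condorcet loser.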